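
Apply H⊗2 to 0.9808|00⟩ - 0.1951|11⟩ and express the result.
0.3929|00⟩ + 0.588|01⟩ + 0.588|10⟩ + 0.3929|11⟩

H⊗2 gives amp(|y⟩) = (1/2) Σ_x (−1)^(x·y) amp(|x⟩), where x·y is the number of positions in which both x and y have a 1.
|00⟩: (0.9808 - 0.1951)/2 = 0.3929
|01⟩: (0.9808 + 0.1951)/2 = 0.588
|10⟩: (0.9808 + 0.1951)/2 = 0.588
|11⟩: (0.9808 - 0.1951)/2 = 0.3929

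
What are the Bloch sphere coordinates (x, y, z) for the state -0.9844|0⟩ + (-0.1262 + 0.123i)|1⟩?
(0.2485, -0.2422, 0.938)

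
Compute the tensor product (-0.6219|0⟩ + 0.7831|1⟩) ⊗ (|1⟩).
-0.6219|01⟩ + 0.7831|11⟩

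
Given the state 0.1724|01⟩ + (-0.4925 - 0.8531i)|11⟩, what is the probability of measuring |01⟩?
0.02972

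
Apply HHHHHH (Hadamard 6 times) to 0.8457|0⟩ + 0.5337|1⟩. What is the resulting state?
0.8457|0⟩ + 0.5337|1⟩

H² = I, so an even number of Hadamards cancels: H^6 = I and the state is unchanged.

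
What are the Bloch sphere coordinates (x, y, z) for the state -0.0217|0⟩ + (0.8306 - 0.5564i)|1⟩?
(-0.03605, 0.02415, -0.999)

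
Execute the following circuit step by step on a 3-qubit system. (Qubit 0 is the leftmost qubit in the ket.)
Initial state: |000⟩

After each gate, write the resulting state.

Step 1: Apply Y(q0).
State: i|100⟩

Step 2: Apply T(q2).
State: i|100⟩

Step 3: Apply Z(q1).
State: i|100⟩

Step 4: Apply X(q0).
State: i|000⟩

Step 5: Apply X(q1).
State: i|010⟩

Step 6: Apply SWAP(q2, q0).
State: i|010⟩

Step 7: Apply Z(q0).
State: i|010⟩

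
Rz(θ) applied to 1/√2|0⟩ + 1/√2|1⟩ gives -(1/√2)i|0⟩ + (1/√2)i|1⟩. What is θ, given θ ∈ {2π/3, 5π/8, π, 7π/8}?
π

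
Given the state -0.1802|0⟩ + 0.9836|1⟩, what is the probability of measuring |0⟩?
0.03247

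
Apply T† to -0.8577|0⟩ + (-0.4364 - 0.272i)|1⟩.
-0.8577|0⟩ + (-0.5009 + 0.1162i)|1⟩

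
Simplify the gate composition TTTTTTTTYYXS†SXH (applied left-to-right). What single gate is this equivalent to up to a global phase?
H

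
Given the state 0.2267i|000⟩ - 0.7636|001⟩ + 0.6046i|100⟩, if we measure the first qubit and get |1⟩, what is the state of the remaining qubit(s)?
i|00⟩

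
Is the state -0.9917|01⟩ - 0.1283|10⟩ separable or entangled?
Entangled

Writing the state as a|00⟩ + b|01⟩ + c|10⟩ + d|11⟩, it is a product state iff ad − bc = 0.
Here (a, b, c, d) = (0, -0.9917, -0.1283, 0): ad − bc = (0)(0) − (-0.9917)(-0.1283) = -0.1272 ≠ 0, so the state is entangled.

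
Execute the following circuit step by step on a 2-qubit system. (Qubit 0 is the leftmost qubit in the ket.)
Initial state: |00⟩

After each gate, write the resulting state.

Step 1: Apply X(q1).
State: |01⟩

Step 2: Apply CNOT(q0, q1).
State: |01⟩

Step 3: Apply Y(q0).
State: i|11⟩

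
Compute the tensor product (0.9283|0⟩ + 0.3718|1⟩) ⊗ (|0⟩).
0.9283|00⟩ + 0.3718|10⟩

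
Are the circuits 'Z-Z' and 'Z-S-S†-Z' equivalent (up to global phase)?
Yes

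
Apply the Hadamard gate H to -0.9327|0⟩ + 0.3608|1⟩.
-0.4044|0⟩ - 0.9146|1⟩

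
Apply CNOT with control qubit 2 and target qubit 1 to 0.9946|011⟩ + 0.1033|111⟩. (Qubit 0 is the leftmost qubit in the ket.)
0.9946|001⟩ + 0.1033|101⟩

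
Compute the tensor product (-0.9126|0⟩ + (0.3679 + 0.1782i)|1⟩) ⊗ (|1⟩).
-0.9126|01⟩ + (0.3679 + 0.1782i)|11⟩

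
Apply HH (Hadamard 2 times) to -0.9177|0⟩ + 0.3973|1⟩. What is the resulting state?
-0.9177|0⟩ + 0.3973|1⟩

H² = I, so an even number of Hadamards cancels: H^2 = I and the state is unchanged.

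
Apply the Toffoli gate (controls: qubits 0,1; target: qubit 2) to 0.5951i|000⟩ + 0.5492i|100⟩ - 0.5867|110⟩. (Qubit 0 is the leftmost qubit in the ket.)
0.5951i|000⟩ + 0.5492i|100⟩ - 0.5867|111⟩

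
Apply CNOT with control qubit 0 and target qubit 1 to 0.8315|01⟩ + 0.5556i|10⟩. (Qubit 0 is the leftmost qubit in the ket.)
0.8315|01⟩ + 0.5556i|11⟩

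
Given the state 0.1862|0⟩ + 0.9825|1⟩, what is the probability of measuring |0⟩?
0.03467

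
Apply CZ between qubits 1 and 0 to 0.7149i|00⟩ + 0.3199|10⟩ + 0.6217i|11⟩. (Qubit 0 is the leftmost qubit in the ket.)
0.7149i|00⟩ + 0.3199|10⟩ - 0.6217i|11⟩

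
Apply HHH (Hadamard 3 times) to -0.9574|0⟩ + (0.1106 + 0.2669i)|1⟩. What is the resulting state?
(-0.5988 + 0.1887i)|0⟩ + (-0.7552 - 0.1887i)|1⟩

H² = I, so H^3 = H: a single Hadamard. With (a, b) = (-0.9574, (0.1106 + 0.2669i)), H gives ((a + b)/√2, (a − b)/√2) = ((-0.5988 + 0.1887i), (-0.7552 - 0.1887i)).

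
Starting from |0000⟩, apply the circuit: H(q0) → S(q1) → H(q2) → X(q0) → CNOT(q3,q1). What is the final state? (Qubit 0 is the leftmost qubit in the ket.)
1/2|0000⟩ + 1/2|0010⟩ + 1/2|1000⟩ + 1/2|1010⟩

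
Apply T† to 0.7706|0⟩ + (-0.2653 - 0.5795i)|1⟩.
0.7706|0⟩ + (-0.5974 - 0.2222i)|1⟩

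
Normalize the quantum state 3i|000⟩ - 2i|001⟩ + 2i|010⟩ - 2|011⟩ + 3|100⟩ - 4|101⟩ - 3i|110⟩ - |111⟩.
0.4009i|000⟩ - 0.2673i|001⟩ + 0.2673i|010⟩ - 0.2673|011⟩ + 0.4009|100⟩ - 0.5345|101⟩ - 0.4009i|110⟩ - 0.1336|111⟩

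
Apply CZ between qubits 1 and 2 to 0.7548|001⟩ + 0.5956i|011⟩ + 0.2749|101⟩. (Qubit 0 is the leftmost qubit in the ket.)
0.7548|001⟩ - 0.5956i|011⟩ + 0.2749|101⟩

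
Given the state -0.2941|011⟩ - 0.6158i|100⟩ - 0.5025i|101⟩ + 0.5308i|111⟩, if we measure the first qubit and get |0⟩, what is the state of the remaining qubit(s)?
-|11⟩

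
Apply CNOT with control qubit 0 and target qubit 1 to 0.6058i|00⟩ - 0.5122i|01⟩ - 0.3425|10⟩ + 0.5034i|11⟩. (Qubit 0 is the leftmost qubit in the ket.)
0.6058i|00⟩ - 0.5122i|01⟩ + 0.5034i|10⟩ - 0.3425|11⟩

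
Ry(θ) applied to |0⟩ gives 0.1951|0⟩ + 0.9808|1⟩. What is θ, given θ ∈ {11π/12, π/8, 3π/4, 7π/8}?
7π/8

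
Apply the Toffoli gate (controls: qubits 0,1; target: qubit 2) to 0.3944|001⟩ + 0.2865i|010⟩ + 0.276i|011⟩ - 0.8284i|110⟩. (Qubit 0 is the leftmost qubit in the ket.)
0.3944|001⟩ + 0.2865i|010⟩ + 0.276i|011⟩ - 0.8284i|111⟩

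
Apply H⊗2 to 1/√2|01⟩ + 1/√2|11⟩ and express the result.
1/√2|00⟩ - 1/√2|01⟩

H⊗2 gives amp(|y⟩) = (1/2) Σ_x (−1)^(x·y) amp(|x⟩), where x·y is the number of positions in which both x and y have a 1.
|00⟩: (1/√2 + 1/√2)/2 = 1/√2
|01⟩: (-1/√2 - 1/√2)/2 = -1/√2
|10⟩: (1/√2 - 1/√2)/2 = 0
|11⟩: (-1/√2 + 1/√2)/2 = 0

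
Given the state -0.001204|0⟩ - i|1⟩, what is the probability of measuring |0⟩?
0.00000145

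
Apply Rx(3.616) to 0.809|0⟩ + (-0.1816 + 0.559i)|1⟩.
(0.3532 + 0.1765i)|0⟩ + (0.04267 - 0.9177i)|1⟩

Rx(3.616) = [[cos(θ/2), −i·sin(θ/2)], [−i·sin(θ/2), cos(θ/2)]]; θ = 3.616, cos(θ/2) ≈ -0.234986, sin(θ/2) ≈ 0.971999.
With a = amp(|0⟩) = 0.809 and b = amp(|1⟩) = (-0.1816 + 0.559i):
new amp(|0⟩) = (-0.234986)·a + (-0.971999i)·b = (0.3532 + 0.1765i)
new amp(|1⟩) = (-0.971999i)·a + (-0.234986)·b = (0.04267 - 0.9177i)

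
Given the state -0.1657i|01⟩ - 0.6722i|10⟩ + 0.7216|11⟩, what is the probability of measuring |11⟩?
0.5207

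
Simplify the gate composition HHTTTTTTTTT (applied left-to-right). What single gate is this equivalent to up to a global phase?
T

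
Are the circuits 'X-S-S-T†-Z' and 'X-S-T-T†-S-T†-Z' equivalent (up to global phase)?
Yes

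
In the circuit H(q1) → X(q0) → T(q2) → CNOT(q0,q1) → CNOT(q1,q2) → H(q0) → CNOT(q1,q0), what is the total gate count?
7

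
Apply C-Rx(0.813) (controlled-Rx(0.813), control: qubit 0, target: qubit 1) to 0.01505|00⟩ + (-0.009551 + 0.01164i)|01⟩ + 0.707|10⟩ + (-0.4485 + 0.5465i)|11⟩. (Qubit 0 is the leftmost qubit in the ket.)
0.01505|00⟩ + (-0.009551 + 0.01164i)|01⟩ + (0.8655 + 0.1773i)|10⟩ + (-0.412 + 0.2224i)|11⟩

C-Rx(0.813) leaves the control-|0⟩ kets |00⟩, |01⟩ unchanged and applies Rx(0.813) to qubit 1 on the control-|1⟩ pair (|10⟩, |11⟩).
Rx(0.813) = [[cos(θ/2), −i·sin(θ/2)], [−i·sin(θ/2), cos(θ/2)]]; θ = 0.813, cos(θ/2) ≈ 0.91851, sin(θ/2) ≈ 0.395397.
With a = amp(|10⟩) = 0.707 and b = amp(|11⟩) = (-0.4485 + 0.5465i):
new amp(|10⟩) = (0.91851)·a + (-0.395397i)·b = (0.8655 + 0.1773i)
new amp(|11⟩) = (-0.395397i)·a + (0.91851)·b = (-0.412 + 0.2224i)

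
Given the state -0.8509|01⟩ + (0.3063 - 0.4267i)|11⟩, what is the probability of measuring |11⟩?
0.2759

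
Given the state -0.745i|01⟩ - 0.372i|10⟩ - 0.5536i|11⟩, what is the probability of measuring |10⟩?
0.1384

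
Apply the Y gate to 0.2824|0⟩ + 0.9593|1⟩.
-0.9593i|0⟩ + 0.2824i|1⟩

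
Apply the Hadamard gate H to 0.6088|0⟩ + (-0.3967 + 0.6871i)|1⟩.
(0.15 + 0.4859i)|0⟩ + (0.711 - 0.4859i)|1⟩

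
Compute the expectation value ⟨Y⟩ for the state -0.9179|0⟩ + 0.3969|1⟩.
0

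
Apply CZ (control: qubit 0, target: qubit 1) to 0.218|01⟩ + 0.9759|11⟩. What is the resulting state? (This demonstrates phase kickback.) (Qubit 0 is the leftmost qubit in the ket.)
0.218|01⟩ - 0.9759|11⟩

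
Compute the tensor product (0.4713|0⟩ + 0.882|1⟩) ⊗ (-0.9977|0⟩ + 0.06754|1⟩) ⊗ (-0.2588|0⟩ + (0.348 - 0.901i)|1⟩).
0.1217|000⟩ + (-0.1636 + 0.4237i)|001⟩ - 0.008238|010⟩ + (0.01108 - 0.02868i)|011⟩ + 0.2277|100⟩ + (-0.3062 + 0.7929i)|101⟩ - 0.01542|110⟩ + (0.02073 - 0.05367i)|111⟩

amp(|b₁b₂…⟩) = product of the factor amplitudes for bits b₁, b₂, …; only kets whose every factor amplitude is nonzero survive.
|000⟩: (0.4713)(-0.9977)(-0.2588) = 0.1217
|001⟩: (0.4713)(-0.9977)(0.348 - 0.901i) = (-0.1636 + 0.4237i)
|010⟩: (0.4713)(0.06754)(-0.2588) = -0.008238
|011⟩: (0.4713)(0.06754)(0.348 - 0.901i) = (0.01108 - 0.02868i)
|100⟩: (0.882)(-0.9977)(-0.2588) = 0.2277
|101⟩: (0.882)(-0.9977)(0.348 - 0.901i) = (-0.3062 + 0.7929i)
|110⟩: (0.882)(0.06754)(-0.2588) = -0.01542
|111⟩: (0.882)(0.06754)(0.348 - 0.901i) = (0.02073 - 0.05367i)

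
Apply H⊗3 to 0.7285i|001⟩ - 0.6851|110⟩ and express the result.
(-0.2422 + 0.2576i)|000⟩ + (-0.2422 - 0.2576i)|001⟩ + (0.2422 + 0.2576i)|010⟩ + (0.2422 - 0.2576i)|011⟩ + (0.2422 + 0.2576i)|100⟩ + (0.2422 - 0.2576i)|101⟩ + (-0.2422 + 0.2576i)|110⟩ + (-0.2422 - 0.2576i)|111⟩

H⊗3 gives amp(|y⟩) = (1/2√2) Σ_x (−1)^(x·y) amp(|x⟩), where x·y is the number of positions in which both x and y have a 1.
|000⟩: (0.7285i - 0.6851)/(2√2) = (-0.2422 + 0.2576i)
|001⟩: (-0.7285i - 0.6851)/(2√2) = (-0.2422 - 0.2576i)
|010⟩: (0.7285i + 0.6851)/(2√2) = (0.2422 + 0.2576i)
|011⟩: (-0.7285i + 0.6851)/(2√2) = (0.2422 - 0.2576i)
|100⟩: (0.7285i + 0.6851)/(2√2) = (0.2422 + 0.2576i)
|101⟩: (-0.7285i + 0.6851)/(2√2) = (0.2422 - 0.2576i)
|110⟩: (0.7285i - 0.6851)/(2√2) = (-0.2422 + 0.2576i)
|111⟩: (-0.7285i - 0.6851)/(2√2) = (-0.2422 - 0.2576i)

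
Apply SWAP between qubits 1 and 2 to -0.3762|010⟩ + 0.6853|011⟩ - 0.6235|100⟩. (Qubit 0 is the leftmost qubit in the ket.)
-0.3762|001⟩ + 0.6853|011⟩ - 0.6235|100⟩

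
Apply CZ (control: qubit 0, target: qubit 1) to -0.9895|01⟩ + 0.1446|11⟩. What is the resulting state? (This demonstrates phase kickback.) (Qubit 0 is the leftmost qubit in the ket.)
-0.9895|01⟩ - 0.1446|11⟩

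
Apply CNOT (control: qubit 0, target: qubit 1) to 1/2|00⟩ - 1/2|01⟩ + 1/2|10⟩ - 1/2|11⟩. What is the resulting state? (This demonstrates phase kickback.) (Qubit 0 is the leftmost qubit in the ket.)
1/2|00⟩ - 1/2|01⟩ - 1/2|10⟩ + 1/2|11⟩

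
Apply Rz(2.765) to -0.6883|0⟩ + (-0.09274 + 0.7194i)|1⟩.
(-0.1288 + 0.6761i)|0⟩ + (-0.724 + 0.04356i)|1⟩

Rz(2.765) = [[e^(−iθ/2), 0], [0, e^(iθ/2)]] with e^(±iθ/2) = cos(θ/2) ± i·sin(θ/2); θ = 2.765, cos(θ/2) ≈ 0.187186, sin(θ/2) ≈ 0.982325.
With a = amp(|0⟩) = -0.6883 and b = amp(|1⟩) = (-0.09274 + 0.7194i):
new amp(|0⟩) = (0.187186 - 0.982325i)·a = (-0.1288 + 0.6761i)
new amp(|1⟩) = (0.187186 + 0.982325i)·b = (-0.724 + 0.04356i)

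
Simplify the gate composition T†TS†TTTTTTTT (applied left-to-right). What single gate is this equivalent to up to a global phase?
S†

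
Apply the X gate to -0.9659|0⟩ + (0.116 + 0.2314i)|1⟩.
(0.116 + 0.2314i)|0⟩ - 0.9659|1⟩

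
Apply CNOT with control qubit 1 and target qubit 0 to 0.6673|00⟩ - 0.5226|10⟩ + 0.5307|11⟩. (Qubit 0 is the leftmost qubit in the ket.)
0.6673|00⟩ + 0.5307|01⟩ - 0.5226|10⟩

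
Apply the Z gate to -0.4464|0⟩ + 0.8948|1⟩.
-0.4464|0⟩ - 0.8948|1⟩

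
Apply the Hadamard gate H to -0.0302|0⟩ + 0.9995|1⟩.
0.6854|0⟩ - 0.7281|1⟩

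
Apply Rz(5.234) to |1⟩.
(-0.8655 + 0.5009i)|1⟩

Rz(5.234) = [[e^(−iθ/2), 0], [0, e^(iθ/2)]] with e^(±iθ/2) = cos(θ/2) ± i·sin(θ/2); θ = 5.234, cos(θ/2) ≈ -0.865528, sin(θ/2) ≈ 0.50086.
With a = amp(|0⟩) = 0 and b = amp(|1⟩) = 1:
new amp(|0⟩) = (-0.865528 - 0.50086i)·a = 0
new amp(|1⟩) = (-0.865528 + 0.50086i)·b = (-0.8655 + 0.5009i)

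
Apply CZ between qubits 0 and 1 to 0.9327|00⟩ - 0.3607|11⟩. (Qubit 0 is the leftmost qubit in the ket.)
0.9327|00⟩ + 0.3607|11⟩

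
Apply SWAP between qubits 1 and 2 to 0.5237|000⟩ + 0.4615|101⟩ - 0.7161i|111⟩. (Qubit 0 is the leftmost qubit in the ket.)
0.5237|000⟩ + 0.4615|110⟩ - 0.7161i|111⟩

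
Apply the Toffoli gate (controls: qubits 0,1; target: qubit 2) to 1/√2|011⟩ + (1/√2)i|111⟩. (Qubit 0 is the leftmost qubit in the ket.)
1/√2|011⟩ + (1/√2)i|110⟩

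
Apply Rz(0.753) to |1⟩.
(0.93 + 0.3677i)|1⟩

Rz(0.753) = [[e^(−iθ/2), 0], [0, e^(iθ/2)]] with e^(±iθ/2) = cos(θ/2) ± i·sin(θ/2); θ = 0.753, cos(θ/2) ≈ 0.929957, sin(θ/2) ≈ 0.367668.
With a = amp(|0⟩) = 0 and b = amp(|1⟩) = 1:
new amp(|0⟩) = (0.929957 - 0.367668i)·a = 0
new amp(|1⟩) = (0.929957 + 0.367668i)·b = (0.93 + 0.3677i)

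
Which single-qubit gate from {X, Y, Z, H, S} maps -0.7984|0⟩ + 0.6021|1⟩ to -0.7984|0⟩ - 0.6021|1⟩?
Z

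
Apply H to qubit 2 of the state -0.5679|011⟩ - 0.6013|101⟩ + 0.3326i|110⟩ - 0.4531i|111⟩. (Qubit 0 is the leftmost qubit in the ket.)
-0.4016|010⟩ + 0.4016|011⟩ - 0.4252|100⟩ + 0.4252|101⟩ - 0.08521i|110⟩ + 0.5556i|111⟩

H on qubit 2 mixes each pair of kets that differ only in qubit 2: amplitudes (a, b) of (|…0…⟩, |…1…⟩) become ((a + b)/√2, (a − b)/√2). Kets absent from the input have amplitude 0.
(|010⟩, |011⟩): (a, b) = (0, -0.5679) → (-0.4016, 0.4016)
(|100⟩, |101⟩): (a, b) = (0, -0.6013) → (-0.4252, 0.4252)
(|110⟩, |111⟩): (a, b) = (0.3326i, -0.4531i) → (-0.08521i, 0.5556i)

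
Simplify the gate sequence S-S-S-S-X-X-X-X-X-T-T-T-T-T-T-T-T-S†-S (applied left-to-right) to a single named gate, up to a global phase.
X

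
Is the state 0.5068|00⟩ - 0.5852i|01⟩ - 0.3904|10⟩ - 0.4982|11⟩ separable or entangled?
Entangled

Writing the state as a|00⟩ + b|01⟩ + c|10⟩ + d|11⟩, it is a product state iff ad − bc = 0.
Here (a, b, c, d) = (0.5068, -0.5852i, -0.3904, -0.4982): ad − bc = (0.5068)(-0.4982) − (-0.5852i)(-0.3904) = (-0.2525 - 0.2285i) ≠ 0, so the state is entangled.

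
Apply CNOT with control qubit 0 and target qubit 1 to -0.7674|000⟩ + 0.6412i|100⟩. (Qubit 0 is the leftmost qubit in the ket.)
-0.7674|000⟩ + 0.6412i|110⟩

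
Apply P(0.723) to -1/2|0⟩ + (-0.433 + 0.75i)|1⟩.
-1/2|0⟩ + (-0.8209 + 0.2759i)|1⟩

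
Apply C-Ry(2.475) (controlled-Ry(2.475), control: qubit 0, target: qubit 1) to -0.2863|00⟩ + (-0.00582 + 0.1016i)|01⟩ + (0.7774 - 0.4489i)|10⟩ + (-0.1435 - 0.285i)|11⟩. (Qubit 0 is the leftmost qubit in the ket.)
-0.2863|00⟩ + (-0.00582 + 0.1016i)|01⟩ + (0.3899 + 0.1225i)|10⟩ + (0.6877 - 0.5174i)|11⟩

C-Ry(2.475) leaves the control-|0⟩ kets |00⟩, |01⟩ unchanged and applies Ry(2.475) to qubit 1 on the control-|1⟩ pair (|10⟩, |11⟩).
Ry(2.475) = [[cos(θ/2), −sin(θ/2)], [sin(θ/2), cos(θ/2)]]; θ = 2.475, cos(θ/2) ≈ 0.32716, sin(θ/2) ≈ 0.944969.
With a = amp(|10⟩) = (0.7774 - 0.4489i) and b = amp(|11⟩) = (-0.1435 - 0.285i):
new amp(|10⟩) = (0.32716)·a + (-0.944969)·b = (0.3899 + 0.1225i)
new amp(|11⟩) = (0.944969)·a + (0.32716)·b = (0.6877 - 0.5174i)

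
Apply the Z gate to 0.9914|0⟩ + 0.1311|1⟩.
0.9914|0⟩ - 0.1311|1⟩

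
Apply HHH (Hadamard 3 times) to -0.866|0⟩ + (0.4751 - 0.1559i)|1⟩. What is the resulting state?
(-0.2764 - 0.1102i)|0⟩ + (-0.9483 + 0.1102i)|1⟩

H² = I, so H^3 = H: a single Hadamard. With (a, b) = (-0.866, (0.4751 - 0.1559i)), H gives ((a + b)/√2, (a − b)/√2) = ((-0.2764 - 0.1102i), (-0.9483 + 0.1102i)).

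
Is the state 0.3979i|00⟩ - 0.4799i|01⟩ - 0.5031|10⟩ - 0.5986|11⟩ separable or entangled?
Entangled

Writing the state as a|00⟩ + b|01⟩ + c|10⟩ + d|11⟩, it is a product state iff ad − bc = 0.
Here (a, b, c, d) = (0.3979i, -0.4799i, -0.5031, -0.5986): ad − bc = (0.3979i)(-0.5986) − (-0.4799i)(-0.5031) = -0.4796i ≠ 0, so the state is entangled.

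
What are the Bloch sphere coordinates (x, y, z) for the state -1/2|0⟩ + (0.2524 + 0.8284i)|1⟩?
(-0.2524, -0.8284, -0.5)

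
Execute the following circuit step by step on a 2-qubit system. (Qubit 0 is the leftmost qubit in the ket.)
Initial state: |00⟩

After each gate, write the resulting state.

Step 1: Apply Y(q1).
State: i|01⟩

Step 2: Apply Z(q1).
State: -i|01⟩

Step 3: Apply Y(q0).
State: |11⟩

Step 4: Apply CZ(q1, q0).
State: -|11⟩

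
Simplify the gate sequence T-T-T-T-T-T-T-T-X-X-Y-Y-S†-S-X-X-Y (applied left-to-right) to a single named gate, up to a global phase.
Y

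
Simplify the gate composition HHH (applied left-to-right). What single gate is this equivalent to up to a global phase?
H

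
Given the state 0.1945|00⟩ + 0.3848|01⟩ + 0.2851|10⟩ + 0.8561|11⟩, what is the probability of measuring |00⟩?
0.03783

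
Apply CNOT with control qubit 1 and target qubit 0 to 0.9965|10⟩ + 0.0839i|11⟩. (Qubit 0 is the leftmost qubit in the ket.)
0.0839i|01⟩ + 0.9965|10⟩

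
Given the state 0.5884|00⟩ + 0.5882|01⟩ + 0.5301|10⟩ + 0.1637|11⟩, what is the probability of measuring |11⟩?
0.0268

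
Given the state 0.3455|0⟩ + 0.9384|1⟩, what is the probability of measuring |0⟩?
0.1194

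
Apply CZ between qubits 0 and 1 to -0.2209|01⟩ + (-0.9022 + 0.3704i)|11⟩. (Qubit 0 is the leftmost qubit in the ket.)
-0.2209|01⟩ + (0.9022 - 0.3704i)|11⟩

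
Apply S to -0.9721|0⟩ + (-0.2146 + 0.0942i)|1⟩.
-0.9721|0⟩ + (-0.0942 - 0.2146i)|1⟩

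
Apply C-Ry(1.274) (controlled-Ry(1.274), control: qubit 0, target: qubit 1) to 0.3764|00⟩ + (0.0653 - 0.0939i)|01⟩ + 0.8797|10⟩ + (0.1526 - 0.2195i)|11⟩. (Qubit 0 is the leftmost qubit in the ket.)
0.3764|00⟩ + (0.0653 - 0.0939i)|01⟩ + (0.6164 + 0.1306i)|10⟩ + (0.6459 - 0.1765i)|11⟩

C-Ry(1.274) leaves the control-|0⟩ kets |00⟩, |01⟩ unchanged and applies Ry(1.274) to qubit 1 on the control-|1⟩ pair (|10⟩, |11⟩).
Ry(1.274) = [[cos(θ/2), −sin(θ/2)], [sin(θ/2), cos(θ/2)]]; θ = 1.274, cos(θ/2) ≈ 0.803884, sin(θ/2) ≈ 0.594786.
With a = amp(|10⟩) = 0.8797 and b = amp(|11⟩) = (0.1526 - 0.2195i):
new amp(|10⟩) = (0.803884)·a + (-0.594786)·b = (0.6164 + 0.1306i)
new amp(|11⟩) = (0.594786)·a + (0.803884)·b = (0.6459 - 0.1765i)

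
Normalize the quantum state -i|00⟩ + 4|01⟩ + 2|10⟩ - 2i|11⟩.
-0.2i|00⟩ + 0.8|01⟩ + 0.4|10⟩ - 0.4i|11⟩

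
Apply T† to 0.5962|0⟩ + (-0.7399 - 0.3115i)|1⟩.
0.5962|0⟩ + (-0.7435 + 0.3029i)|1⟩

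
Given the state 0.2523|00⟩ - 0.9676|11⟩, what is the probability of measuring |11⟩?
0.9362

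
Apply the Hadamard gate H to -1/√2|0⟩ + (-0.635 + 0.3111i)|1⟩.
(-0.949 + 0.22i)|0⟩ + (-0.05099 - 0.22i)|1⟩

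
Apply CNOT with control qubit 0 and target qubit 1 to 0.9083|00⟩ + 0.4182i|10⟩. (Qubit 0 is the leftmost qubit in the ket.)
0.9083|00⟩ + 0.4182i|11⟩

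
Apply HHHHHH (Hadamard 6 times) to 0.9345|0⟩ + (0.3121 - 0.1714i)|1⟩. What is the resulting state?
0.9345|0⟩ + (0.3121 - 0.1714i)|1⟩

H² = I, so an even number of Hadamards cancels: H^6 = I and the state is unchanged.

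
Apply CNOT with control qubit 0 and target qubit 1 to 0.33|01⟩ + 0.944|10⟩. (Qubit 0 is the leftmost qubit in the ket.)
0.33|01⟩ + 0.944|11⟩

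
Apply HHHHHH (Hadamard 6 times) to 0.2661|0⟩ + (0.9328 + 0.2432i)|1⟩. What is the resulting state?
0.2661|0⟩ + (0.9328 + 0.2432i)|1⟩

H² = I, so an even number of Hadamards cancels: H^6 = I and the state is unchanged.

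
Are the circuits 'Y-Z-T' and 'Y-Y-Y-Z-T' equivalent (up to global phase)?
Yes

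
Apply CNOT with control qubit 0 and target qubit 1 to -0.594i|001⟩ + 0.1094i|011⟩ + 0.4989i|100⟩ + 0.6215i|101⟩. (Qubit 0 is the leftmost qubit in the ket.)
-0.594i|001⟩ + 0.1094i|011⟩ + 0.4989i|110⟩ + 0.6215i|111⟩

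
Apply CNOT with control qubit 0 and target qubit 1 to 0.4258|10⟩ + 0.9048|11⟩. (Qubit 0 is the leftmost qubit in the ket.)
0.9048|10⟩ + 0.4258|11⟩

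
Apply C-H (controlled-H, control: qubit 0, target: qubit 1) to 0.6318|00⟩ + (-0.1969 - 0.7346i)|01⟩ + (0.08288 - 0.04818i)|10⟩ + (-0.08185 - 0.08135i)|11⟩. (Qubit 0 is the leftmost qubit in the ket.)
0.6318|00⟩ + (-0.1969 - 0.7346i)|01⟩ + (0.0007283 - 0.09159i)|10⟩ + (0.1165 + 0.02345i)|11⟩

C-H leaves the control-|0⟩ kets |00⟩, |01⟩ unchanged and applies H to qubit 1 on the control-|1⟩ pair (|10⟩, |11⟩).
H = [[1/√2, 1/√2], [1/√2, -1/√2]].
With a = amp(|10⟩) = (0.08288 - 0.04818i) and b = amp(|11⟩) = (-0.08185 - 0.08135i):
new amp(|10⟩) = (1/√2)·a + (1/√2)·b = (0.0007283 - 0.09159i)
new amp(|11⟩) = (1/√2)·a + (-1/√2)·b = (0.1165 + 0.02345i)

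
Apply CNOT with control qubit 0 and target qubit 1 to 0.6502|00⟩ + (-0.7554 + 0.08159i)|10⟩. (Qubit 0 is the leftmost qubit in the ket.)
0.6502|00⟩ + (-0.7554 + 0.08159i)|11⟩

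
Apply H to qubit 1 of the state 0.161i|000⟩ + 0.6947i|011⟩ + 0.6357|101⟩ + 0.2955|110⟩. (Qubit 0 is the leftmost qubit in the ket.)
0.1138i|000⟩ + 0.4912i|001⟩ + 0.1138i|010⟩ - 0.4912i|011⟩ + 0.209|100⟩ + 0.4495|101⟩ - 0.209|110⟩ + 0.4495|111⟩

H on qubit 1 mixes each pair of kets that differ only in qubit 1: amplitudes (a, b) of (|…0…⟩, |…1…⟩) become ((a + b)/√2, (a − b)/√2). Kets absent from the input have amplitude 0.
(|000⟩, |010⟩): (a, b) = (0.161i, 0) → (0.1138i, 0.1138i)
(|001⟩, |011⟩): (a, b) = (0, 0.6947i) → (0.4912i, -0.4912i)
(|100⟩, |110⟩): (a, b) = (0, 0.2955) → (0.209, -0.209)
(|101⟩, |111⟩): (a, b) = (0.6357, 0) → (0.4495, 0.4495)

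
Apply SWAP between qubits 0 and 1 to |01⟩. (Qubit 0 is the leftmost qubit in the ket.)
|10⟩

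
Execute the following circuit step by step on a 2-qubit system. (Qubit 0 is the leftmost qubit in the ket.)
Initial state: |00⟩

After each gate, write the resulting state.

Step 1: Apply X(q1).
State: |01⟩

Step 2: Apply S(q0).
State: |01⟩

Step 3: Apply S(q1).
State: i|01⟩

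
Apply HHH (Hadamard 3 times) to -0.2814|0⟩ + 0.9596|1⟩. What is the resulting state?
0.4796|0⟩ - 0.8775|1⟩

H² = I, so H^3 = H: a single Hadamard. With (a, b) = (-0.2814, 0.9596), H gives ((a + b)/√2, (a − b)/√2) = (0.4796, -0.8775).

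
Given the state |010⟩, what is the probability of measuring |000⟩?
0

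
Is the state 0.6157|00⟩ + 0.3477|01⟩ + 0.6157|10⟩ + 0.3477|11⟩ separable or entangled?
Separable

Writing the state as a|00⟩ + b|01⟩ + c|10⟩ + d|11⟩, it is a product state iff ad − bc = 0.
Here (a, b, c, d) = (0.6157, 0.3477, 0.6157, 0.3477): ad − bc = (0.6157)(0.3477) − (0.3477)(0.6157) = 0, so the state is separable.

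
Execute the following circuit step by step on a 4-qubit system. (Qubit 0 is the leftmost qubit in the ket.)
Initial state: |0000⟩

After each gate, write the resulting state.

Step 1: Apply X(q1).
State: |0100⟩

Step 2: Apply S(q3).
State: |0100⟩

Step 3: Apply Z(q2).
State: |0100⟩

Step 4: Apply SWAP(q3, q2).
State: |0100⟩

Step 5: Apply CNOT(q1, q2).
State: |0110⟩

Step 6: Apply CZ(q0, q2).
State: |0110⟩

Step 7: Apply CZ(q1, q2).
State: -|0110⟩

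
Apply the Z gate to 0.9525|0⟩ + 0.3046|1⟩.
0.9525|0⟩ - 0.3046|1⟩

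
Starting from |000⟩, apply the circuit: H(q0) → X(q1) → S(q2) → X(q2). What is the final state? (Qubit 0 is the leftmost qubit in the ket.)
1/√2|011⟩ + 1/√2|111⟩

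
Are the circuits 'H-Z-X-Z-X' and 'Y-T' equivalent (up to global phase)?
No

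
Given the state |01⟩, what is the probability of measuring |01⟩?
1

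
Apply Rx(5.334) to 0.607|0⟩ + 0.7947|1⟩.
(-0.5399 - 0.3632i)|0⟩ + (-0.7069 - 0.2774i)|1⟩

Rx(5.334) = [[cos(θ/2), −i·sin(θ/2)], [−i·sin(θ/2), cos(θ/2)]]; θ = 5.334, cos(θ/2) ≈ -0.889479, sin(θ/2) ≈ 0.456976.
With a = amp(|0⟩) = 0.607 and b = amp(|1⟩) = 0.7947:
new amp(|0⟩) = (-0.889479)·a + (-0.456976i)·b = (-0.5399 - 0.3632i)
new amp(|1⟩) = (-0.456976i)·a + (-0.889479)·b = (-0.7069 - 0.2774i)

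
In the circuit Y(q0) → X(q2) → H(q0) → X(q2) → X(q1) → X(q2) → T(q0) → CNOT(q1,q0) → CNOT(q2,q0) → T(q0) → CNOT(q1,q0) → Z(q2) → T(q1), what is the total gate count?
13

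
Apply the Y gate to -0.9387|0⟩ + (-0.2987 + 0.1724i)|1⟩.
(0.1724 + 0.2987i)|0⟩ - 0.9387i|1⟩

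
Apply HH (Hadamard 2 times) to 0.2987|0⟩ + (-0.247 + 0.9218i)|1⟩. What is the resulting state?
0.2987|0⟩ + (-0.247 + 0.9218i)|1⟩

H² = I, so an even number of Hadamards cancels: H^2 = I and the state is unchanged.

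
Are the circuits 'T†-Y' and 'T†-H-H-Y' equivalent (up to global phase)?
Yes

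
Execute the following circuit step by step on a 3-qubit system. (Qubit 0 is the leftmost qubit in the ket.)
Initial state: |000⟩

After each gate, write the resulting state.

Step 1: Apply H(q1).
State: 1/√2|000⟩ + 1/√2|010⟩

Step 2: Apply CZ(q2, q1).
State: 1/√2|000⟩ + 1/√2|010⟩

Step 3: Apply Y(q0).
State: (1/√2)i|100⟩ + (1/√2)i|110⟩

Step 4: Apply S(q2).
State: (1/√2)i|100⟩ + (1/√2)i|110⟩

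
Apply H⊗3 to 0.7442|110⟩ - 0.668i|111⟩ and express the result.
(0.2631 - 0.2362i)|000⟩ + (0.2631 + 0.2362i)|001⟩ + (-0.2631 + 0.2362i)|010⟩ + (-0.2631 - 0.2362i)|011⟩ + (-0.2631 + 0.2362i)|100⟩ + (-0.2631 - 0.2362i)|101⟩ + (0.2631 - 0.2362i)|110⟩ + (0.2631 + 0.2362i)|111⟩

H⊗3 gives amp(|y⟩) = (1/2√2) Σ_x (−1)^(x·y) amp(|x⟩), where x·y is the number of positions in which both x and y have a 1.
|000⟩: (0.7442 - 0.668i)/(2√2) = (0.2631 - 0.2362i)
|001⟩: (0.7442 + 0.668i)/(2√2) = (0.2631 + 0.2362i)
|010⟩: (-0.7442 + 0.668i)/(2√2) = (-0.2631 + 0.2362i)
|011⟩: (-0.7442 - 0.668i)/(2√2) = (-0.2631 - 0.2362i)
|100⟩: (-0.7442 + 0.668i)/(2√2) = (-0.2631 + 0.2362i)
|101⟩: (-0.7442 - 0.668i)/(2√2) = (-0.2631 - 0.2362i)
|110⟩: (0.7442 - 0.668i)/(2√2) = (0.2631 - 0.2362i)
|111⟩: (0.7442 + 0.668i)/(2√2) = (0.2631 + 0.2362i)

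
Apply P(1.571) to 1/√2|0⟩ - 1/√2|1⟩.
1/√2|0⟩ + (0.000144 - 0.7071i)|1⟩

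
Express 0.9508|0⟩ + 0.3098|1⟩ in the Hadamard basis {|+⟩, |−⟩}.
0.8914|+⟩ + 0.4533|−⟩

With |ψ⟩ = α|0⟩ + β|1⟩, the Hadamard-basis coefficients are ⟨+|ψ⟩ = (α + β)/√2 and ⟨−|ψ⟩ = (α − β)/√2.
Here α = 0.9508, β = 0.3098: (α + β)/√2 = 0.8914, (α − β)/√2 = 0.4533.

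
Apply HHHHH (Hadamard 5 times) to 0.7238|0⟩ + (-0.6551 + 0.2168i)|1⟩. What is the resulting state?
(0.04858 + 0.1533i)|0⟩ + (0.975 - 0.1533i)|1⟩

H² = I, so H^5 = H: a single Hadamard. With (a, b) = (0.7238, (-0.6551 + 0.2168i)), H gives ((a + b)/√2, (a − b)/√2) = ((0.04858 + 0.1533i), (0.975 - 0.1533i)).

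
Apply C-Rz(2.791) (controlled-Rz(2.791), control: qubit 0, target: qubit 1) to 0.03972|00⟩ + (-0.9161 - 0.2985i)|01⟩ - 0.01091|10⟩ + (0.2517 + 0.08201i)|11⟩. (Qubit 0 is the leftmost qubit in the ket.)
0.03972|00⟩ + (-0.9161 - 0.2985i)|01⟩ + (-0.001903 + 0.01074i)|10⟩ + (-0.03686 + 0.2621i)|11⟩

C-Rz(2.791) leaves the control-|0⟩ kets |00⟩, |01⟩ unchanged and applies Rz(2.791) to qubit 1 on the control-|1⟩ pair (|10⟩, |11⟩).
Rz(2.791) = [[e^(−iθ/2), 0], [0, e^(iθ/2)]] with e^(±iθ/2) = cos(θ/2) ± i·sin(θ/2); θ = 2.791, cos(θ/2) ≈ 0.1744, sin(θ/2) ≈ 0.984675.
With a = amp(|10⟩) = -0.01091 and b = amp(|11⟩) = (0.2517 + 0.08201i):
new amp(|10⟩) = (0.1744 - 0.984675i)·a = (-0.001903 + 0.01074i)
new amp(|11⟩) = (0.1744 + 0.984675i)·b = (-0.03686 + 0.2621i)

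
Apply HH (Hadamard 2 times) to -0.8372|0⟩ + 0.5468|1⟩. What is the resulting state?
-0.8372|0⟩ + 0.5468|1⟩

H² = I, so an even number of Hadamards cancels: H^2 = I and the state is unchanged.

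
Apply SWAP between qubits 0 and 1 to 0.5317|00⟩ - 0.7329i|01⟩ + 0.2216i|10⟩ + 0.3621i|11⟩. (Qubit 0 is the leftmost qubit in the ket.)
0.5317|00⟩ + 0.2216i|01⟩ - 0.7329i|10⟩ + 0.3621i|11⟩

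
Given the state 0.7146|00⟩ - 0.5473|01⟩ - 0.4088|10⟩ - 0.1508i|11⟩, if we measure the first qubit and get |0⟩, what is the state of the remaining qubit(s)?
0.7939|0⟩ - 0.608|1⟩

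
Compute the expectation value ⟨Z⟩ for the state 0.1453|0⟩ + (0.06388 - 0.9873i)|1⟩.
-0.9577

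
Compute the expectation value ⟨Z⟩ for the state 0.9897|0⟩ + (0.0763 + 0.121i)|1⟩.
0.959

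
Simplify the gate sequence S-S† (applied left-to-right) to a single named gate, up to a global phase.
I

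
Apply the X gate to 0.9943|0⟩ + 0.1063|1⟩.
0.1063|0⟩ + 0.9943|1⟩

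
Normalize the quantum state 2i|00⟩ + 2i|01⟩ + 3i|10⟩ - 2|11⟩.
0.4364i|00⟩ + 0.4364i|01⟩ + 0.6547i|10⟩ - 0.4364|11⟩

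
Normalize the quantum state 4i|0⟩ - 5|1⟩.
0.6247i|0⟩ - 0.7809|1⟩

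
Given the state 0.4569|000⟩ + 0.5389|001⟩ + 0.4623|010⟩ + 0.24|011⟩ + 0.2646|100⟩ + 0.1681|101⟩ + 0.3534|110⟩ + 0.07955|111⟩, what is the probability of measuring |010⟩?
0.2137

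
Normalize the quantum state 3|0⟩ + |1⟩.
0.9487|0⟩ + 0.3162|1⟩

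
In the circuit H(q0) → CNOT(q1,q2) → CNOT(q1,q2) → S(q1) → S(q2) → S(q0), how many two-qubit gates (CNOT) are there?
2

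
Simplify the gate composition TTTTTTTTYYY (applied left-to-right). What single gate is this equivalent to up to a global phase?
Y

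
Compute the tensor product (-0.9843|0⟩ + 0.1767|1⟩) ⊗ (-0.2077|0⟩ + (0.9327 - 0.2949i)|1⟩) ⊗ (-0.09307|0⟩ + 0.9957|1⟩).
-0.01903|000⟩ + 0.2036|001⟩ + (0.08544 - 0.02702i)|010⟩ + (-0.9141 + 0.289i)|011⟩ + 0.003416|100⟩ - 0.03654|101⟩ + (-0.01534 + 0.00485i)|110⟩ + (0.1641 - 0.05188i)|111⟩

amp(|b₁b₂…⟩) = product of the factor amplitudes for bits b₁, b₂, …; only kets whose every factor amplitude is nonzero survive.
|000⟩: (-0.9843)(-0.2077)(-0.09307) = -0.01903
|001⟩: (-0.9843)(-0.2077)(0.9957) = 0.2036
|010⟩: (-0.9843)(0.9327 - 0.2949i)(-0.09307) = (0.08544 - 0.02702i)
|011⟩: (-0.9843)(0.9327 - 0.2949i)(0.9957) = (-0.9141 + 0.289i)
|100⟩: (0.1767)(-0.2077)(-0.09307) = 0.003416
|101⟩: (0.1767)(-0.2077)(0.9957) = -0.03654
|110⟩: (0.1767)(0.9327 - 0.2949i)(-0.09307) = (-0.01534 + 0.00485i)
|111⟩: (0.1767)(0.9327 - 0.2949i)(0.9957) = (0.1641 - 0.05188i)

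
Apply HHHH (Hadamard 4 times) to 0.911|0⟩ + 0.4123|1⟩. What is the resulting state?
0.911|0⟩ + 0.4123|1⟩

H² = I, so an even number of Hadamards cancels: H^4 = I and the state is unchanged.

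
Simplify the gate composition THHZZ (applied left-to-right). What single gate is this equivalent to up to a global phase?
T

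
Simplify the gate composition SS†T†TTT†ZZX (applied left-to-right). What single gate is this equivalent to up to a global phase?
X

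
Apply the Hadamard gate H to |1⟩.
1/√2|0⟩ - 1/√2|1⟩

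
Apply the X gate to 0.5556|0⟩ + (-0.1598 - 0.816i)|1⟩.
(-0.1598 - 0.816i)|0⟩ + 0.5556|1⟩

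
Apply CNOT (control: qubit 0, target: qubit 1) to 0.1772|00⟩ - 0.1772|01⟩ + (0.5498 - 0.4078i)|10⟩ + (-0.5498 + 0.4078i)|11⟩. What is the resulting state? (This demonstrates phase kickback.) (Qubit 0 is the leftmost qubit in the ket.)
0.1772|00⟩ - 0.1772|01⟩ + (-0.5498 + 0.4078i)|10⟩ + (0.5498 - 0.4078i)|11⟩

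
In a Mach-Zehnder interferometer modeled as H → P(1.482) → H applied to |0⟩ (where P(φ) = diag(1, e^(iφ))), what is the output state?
(0.5443 + 0.498i)|0⟩ + (0.4557 - 0.498i)|1⟩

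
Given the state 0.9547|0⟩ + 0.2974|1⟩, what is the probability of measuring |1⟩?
0.08845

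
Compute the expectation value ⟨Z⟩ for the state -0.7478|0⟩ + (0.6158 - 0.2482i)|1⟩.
0.1184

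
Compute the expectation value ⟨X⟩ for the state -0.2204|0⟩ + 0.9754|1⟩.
-0.43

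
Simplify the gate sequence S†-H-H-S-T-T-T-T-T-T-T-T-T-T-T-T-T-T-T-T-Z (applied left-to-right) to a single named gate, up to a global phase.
Z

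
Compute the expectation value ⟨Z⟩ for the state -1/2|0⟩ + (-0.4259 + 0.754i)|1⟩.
-0.4999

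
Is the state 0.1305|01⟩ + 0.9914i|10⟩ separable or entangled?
Entangled

Writing the state as a|00⟩ + b|01⟩ + c|10⟩ + d|11⟩, it is a product state iff ad − bc = 0.
Here (a, b, c, d) = (0, 0.1305, 0.9914i, 0): ad − bc = (0)(0) − (0.1305)(0.9914i) = -0.1294i ≠ 0, so the state is entangled.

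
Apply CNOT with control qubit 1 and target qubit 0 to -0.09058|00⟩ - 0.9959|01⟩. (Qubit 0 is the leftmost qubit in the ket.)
-0.09058|00⟩ - 0.9959|11⟩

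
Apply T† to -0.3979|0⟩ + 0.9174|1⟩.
-0.3979|0⟩ + (0.6487 - 0.6487i)|1⟩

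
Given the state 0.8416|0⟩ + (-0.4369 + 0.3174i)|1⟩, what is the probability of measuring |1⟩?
0.2916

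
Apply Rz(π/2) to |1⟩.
(1/√2 + (1/√2)i)|1⟩

Rz(π/2) = [[e^(−iθ/2), 0], [0, e^(iθ/2)]] with e^(±iθ/2) = cos(θ/2) ± i·sin(θ/2); θ = π/2, cos(θ/2) ≈ 0.707107, sin(θ/2) ≈ 0.707107.
With a = amp(|0⟩) = 0 and b = amp(|1⟩) = 1:
new amp(|0⟩) = (0.707107 - 0.707107i)·a = 0
new amp(|1⟩) = (0.707107 + 0.707107i)·b = (1/√2 + (1/√2)i)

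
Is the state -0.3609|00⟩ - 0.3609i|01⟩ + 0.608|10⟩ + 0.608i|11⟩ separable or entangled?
Separable

Writing the state as a|00⟩ + b|01⟩ + c|10⟩ + d|11⟩, it is a product state iff ad − bc = 0.
Here (a, b, c, d) = (-0.3609, -0.3609i, 0.608, 0.608i): ad − bc = (-0.3609)(0.608i) − (-0.3609i)(0.608) = 0, so the state is separable.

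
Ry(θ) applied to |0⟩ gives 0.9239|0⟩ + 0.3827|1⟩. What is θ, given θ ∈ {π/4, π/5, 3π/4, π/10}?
π/4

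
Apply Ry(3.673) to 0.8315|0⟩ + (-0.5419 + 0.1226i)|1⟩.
(0.3045 - 0.1183i)|0⟩ + (0.9446 - 0.03219i)|1⟩

Ry(3.673) = [[cos(θ/2), −sin(θ/2)], [sin(θ/2), cos(θ/2)]]; θ = 3.673, cos(θ/2) ≈ -0.262588, sin(θ/2) ≈ 0.964908.
With a = amp(|0⟩) = 0.8315 and b = amp(|1⟩) = (-0.5419 + 0.1226i):
new amp(|0⟩) = (-0.262588)·a + (-0.964908)·b = (0.3045 - 0.1183i)
new amp(|1⟩) = (0.964908)·a + (-0.262588)·b = (0.9446 - 0.03219i)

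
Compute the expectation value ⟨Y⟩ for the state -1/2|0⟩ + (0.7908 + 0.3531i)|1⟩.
-0.3531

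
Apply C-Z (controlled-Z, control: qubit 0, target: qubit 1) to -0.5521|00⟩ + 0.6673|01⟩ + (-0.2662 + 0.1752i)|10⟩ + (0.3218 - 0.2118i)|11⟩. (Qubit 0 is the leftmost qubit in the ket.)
-0.5521|00⟩ + 0.6673|01⟩ + (-0.2662 + 0.1752i)|10⟩ + (-0.3218 + 0.2118i)|11⟩

C-Z leaves the control-|0⟩ kets |00⟩, |01⟩ unchanged and applies Z to qubit 1 on the control-|1⟩ pair (|10⟩, |11⟩).
Z = [[1, 0], [0, -1]].
With a = amp(|10⟩) = (-0.2662 + 0.1752i) and b = amp(|11⟩) = (0.3218 - 0.2118i):
new amp(|10⟩) = (1)·a = (-0.2662 + 0.1752i)
new amp(|11⟩) = (-1)·b = (-0.3218 + 0.2118i)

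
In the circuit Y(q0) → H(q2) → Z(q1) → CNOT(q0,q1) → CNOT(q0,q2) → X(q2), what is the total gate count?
6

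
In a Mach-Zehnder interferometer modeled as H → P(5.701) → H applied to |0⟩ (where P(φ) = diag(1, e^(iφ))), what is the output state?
(0.9176 - 0.2749i)|0⟩ + (0.08237 + 0.2749i)|1⟩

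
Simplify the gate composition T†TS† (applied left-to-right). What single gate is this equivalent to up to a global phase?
S†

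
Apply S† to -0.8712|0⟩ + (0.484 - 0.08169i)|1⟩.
-0.8712|0⟩ + (-0.08169 - 0.484i)|1⟩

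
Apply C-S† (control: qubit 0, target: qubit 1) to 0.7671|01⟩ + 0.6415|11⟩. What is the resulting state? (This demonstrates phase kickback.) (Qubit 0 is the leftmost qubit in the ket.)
0.7671|01⟩ - 0.6415i|11⟩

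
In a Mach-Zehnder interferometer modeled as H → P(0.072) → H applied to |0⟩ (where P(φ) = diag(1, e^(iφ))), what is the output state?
(0.9987 + 0.03597i)|0⟩ + (0.001295 - 0.03597i)|1⟩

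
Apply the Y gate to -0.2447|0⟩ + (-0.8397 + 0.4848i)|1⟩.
(0.4848 + 0.8397i)|0⟩ - 0.2447i|1⟩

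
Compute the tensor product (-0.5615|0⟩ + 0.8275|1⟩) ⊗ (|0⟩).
-0.5615|00⟩ + 0.8275|10⟩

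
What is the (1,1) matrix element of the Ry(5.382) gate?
-0.9002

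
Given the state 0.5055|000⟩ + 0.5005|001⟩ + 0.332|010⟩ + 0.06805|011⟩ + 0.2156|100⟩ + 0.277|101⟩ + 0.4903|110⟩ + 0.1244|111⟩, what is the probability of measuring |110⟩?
0.2404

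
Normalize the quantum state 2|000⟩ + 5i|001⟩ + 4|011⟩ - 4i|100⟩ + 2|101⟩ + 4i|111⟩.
0.2222|000⟩ + 0.5556i|001⟩ + 0.4444|011⟩ - 0.4444i|100⟩ + 0.2222|101⟩ + 0.4444i|111⟩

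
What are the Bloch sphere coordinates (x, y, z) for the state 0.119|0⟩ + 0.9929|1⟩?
(0.2363, 0, -0.9717)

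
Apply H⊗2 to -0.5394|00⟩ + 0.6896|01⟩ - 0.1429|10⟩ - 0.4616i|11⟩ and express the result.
(0.00365 - 0.2308i)|00⟩ + (-0.686 + 0.2308i)|01⟩ + (0.1466 + 0.2308i)|10⟩ + (-0.5431 - 0.2308i)|11⟩

H⊗2 gives amp(|y⟩) = (1/2) Σ_x (−1)^(x·y) amp(|x⟩), where x·y is the number of positions in which both x and y have a 1.
|00⟩: (-0.5394 + 0.6896 - 0.1429 - 0.4616i)/2 = (0.00365 - 0.2308i)
|01⟩: (-0.5394 - 0.6896 - 0.1429 + 0.4616i)/2 = (-0.686 + 0.2308i)
|10⟩: (-0.5394 + 0.6896 + 0.1429 + 0.4616i)/2 = (0.1466 + 0.2308i)
|11⟩: (-0.5394 - 0.6896 + 0.1429 - 0.4616i)/2 = (-0.5431 - 0.2308i)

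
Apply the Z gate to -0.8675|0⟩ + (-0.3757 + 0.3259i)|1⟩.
-0.8675|0⟩ + (0.3757 - 0.3259i)|1⟩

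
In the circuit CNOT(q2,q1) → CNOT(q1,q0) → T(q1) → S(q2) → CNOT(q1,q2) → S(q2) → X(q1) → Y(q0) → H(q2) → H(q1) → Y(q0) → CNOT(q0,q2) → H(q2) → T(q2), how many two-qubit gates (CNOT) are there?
4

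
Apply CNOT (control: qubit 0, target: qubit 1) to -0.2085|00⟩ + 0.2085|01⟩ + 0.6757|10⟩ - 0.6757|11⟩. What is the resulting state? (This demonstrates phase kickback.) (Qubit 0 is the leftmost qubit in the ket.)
-0.2085|00⟩ + 0.2085|01⟩ - 0.6757|10⟩ + 0.6757|11⟩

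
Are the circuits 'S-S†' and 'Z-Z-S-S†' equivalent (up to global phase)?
Yes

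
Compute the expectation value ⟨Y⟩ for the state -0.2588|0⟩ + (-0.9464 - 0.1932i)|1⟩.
0.1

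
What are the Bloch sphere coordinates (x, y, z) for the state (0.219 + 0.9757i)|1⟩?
(0, 0, -1)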